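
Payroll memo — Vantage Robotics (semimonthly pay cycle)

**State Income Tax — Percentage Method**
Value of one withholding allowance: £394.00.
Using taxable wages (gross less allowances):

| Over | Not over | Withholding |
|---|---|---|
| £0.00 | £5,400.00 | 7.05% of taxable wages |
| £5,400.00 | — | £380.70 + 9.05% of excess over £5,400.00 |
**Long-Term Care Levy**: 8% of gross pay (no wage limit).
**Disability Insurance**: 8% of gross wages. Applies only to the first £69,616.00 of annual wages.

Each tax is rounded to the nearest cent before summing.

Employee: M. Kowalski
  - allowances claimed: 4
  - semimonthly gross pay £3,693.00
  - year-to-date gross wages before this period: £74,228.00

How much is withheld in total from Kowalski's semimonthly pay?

£444.69

State Income Tax: taxable = £3,693.00 − 4×£394.00 = £2,117.00
  7.05% × £2,117.00 = £149.25
Long-Term Care Levy: 8% × £3,693.00 = £295.44
Disability Insurance: YTD £74,228.00 ≥ cap £69,616.00 → £0.00
Total: £149.25 + £295.44 + £0.00 = £444.69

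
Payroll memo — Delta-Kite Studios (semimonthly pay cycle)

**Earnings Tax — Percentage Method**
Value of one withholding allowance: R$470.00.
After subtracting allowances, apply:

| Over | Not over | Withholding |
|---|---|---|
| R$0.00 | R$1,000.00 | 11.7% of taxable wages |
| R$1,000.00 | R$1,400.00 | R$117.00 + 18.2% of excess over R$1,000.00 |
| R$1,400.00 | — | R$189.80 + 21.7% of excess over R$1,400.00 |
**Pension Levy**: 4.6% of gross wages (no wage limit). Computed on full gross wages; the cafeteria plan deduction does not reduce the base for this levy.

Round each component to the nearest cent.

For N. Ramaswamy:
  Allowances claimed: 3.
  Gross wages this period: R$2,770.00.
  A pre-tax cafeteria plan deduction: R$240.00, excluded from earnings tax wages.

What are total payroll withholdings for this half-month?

Earnings Tax: taxable = R$2,770.00 − R$240.00 − 3×R$470.00 = R$1,120.00
  R$117.00 + 18.2% × (R$1,120.00 − R$1,000.00) = R$117.00 + 18.2% × R$120.00 = R$138.84
Pension Levy: 4.6% × R$2,770.00 = R$127.42
Total: R$138.84 + R$127.42 = R$266.26

R$266.26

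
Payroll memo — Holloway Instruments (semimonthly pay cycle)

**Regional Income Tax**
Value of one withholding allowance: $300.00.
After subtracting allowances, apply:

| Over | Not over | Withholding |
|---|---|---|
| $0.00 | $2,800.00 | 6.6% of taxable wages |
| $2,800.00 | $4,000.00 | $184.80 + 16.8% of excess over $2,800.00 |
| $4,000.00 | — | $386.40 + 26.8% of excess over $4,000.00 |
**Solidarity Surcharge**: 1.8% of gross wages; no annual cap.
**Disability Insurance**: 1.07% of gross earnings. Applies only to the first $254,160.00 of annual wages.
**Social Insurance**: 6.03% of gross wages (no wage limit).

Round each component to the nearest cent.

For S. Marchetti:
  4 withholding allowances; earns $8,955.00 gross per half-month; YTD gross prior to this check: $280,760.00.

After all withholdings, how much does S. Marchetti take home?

Regional Income Tax: taxable = $8,955.00 − 4×$300.00 = $7,755.00
  $386.40 + 26.8% × ($7,755.00 − $4,000.00) = $386.40 + 26.8% × $3,755.00 = $1,392.74
Solidarity Surcharge: 1.8% × $8,955.00 = $161.19
Disability Insurance: YTD $280,760.00 ≥ cap $254,160.00 → $0.00
Social Insurance: 6.03% × $8,955.00 = $539.99
Total withheld: $1,392.74 + $161.19 + $0.00 + $539.99 = $2,093.92
Net pay: $8,955.00 − $2,093.92 = $6,861.08

$6,861.08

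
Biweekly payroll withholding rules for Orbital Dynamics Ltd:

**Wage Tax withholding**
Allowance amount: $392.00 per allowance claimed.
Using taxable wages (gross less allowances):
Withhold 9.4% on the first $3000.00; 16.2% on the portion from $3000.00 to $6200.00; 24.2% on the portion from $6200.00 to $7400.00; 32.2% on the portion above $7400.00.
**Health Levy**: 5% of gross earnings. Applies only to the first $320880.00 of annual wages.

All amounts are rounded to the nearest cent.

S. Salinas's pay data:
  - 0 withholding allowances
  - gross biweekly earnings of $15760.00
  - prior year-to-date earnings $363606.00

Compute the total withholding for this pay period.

Wage Tax: taxable = $15760.00
  $1090.80 + 32.2% × ($15760.00 − $7400.00) = $1090.80 + 32.2% × $8360.00 = $3782.72
Health Levy: YTD $363606.00 ≥ cap $320880.00 → $0.00
Total: $3782.72 + $0.00 = $3782.72

$3782.72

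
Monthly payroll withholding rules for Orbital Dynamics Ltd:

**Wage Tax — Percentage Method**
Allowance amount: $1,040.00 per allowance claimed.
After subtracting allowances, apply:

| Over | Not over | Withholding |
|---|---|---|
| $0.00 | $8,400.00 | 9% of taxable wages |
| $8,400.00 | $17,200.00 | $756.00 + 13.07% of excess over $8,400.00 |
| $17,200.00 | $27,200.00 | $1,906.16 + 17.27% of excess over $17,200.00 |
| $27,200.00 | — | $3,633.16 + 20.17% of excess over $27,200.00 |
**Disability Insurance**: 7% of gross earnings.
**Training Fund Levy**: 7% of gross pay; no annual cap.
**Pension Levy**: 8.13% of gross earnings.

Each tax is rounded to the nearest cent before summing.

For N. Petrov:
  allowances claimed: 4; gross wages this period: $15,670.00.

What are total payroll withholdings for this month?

$4,630.25

Wage Tax: taxable = $15,670.00 − 4×$1,040.00 = $11,510.00
  $756.00 + 13.07% × ($11,510.00 − $8,400.00) = $756.00 + 13.07% × $3,110.00 = $1,162.48
Disability Insurance: 7% × $15,670.00 = $1,096.90
Training Fund Levy: 7% × $15,670.00 = $1,096.90
Pension Levy: 8.13% × $15,670.00 = $1,273.97
Total: $1,162.48 + $1,096.90 + $1,096.90 + $1,273.97 = $4,630.25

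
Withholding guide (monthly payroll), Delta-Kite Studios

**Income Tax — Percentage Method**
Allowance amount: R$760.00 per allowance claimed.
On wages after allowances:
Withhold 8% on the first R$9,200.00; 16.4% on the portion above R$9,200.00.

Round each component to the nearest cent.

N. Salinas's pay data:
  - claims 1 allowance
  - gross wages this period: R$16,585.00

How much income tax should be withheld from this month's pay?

R$1,822.50

Income Tax: taxable = R$16,585.00 − 1×R$760.00 = R$15,825.00
  R$736.00 + 16.4% × (R$15,825.00 − R$9,200.00) = R$736.00 + 16.4% × R$6,625.00 = R$1,822.50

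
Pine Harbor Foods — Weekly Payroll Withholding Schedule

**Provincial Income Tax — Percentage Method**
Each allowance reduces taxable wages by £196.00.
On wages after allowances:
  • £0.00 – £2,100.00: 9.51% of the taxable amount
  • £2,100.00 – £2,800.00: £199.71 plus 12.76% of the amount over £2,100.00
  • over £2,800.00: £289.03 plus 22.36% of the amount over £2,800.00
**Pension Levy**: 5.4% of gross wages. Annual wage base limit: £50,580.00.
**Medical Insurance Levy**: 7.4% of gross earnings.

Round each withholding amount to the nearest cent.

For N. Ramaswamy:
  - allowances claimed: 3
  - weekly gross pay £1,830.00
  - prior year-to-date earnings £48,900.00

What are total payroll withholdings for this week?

£344.25

Provincial Income Tax: taxable = £1,830.00 − 3×£196.00 = £1,242.00
  9.51% × £1,242.00 = £118.11
Pension Levy: cap £50,580.00 − YTD £48,900.00 = £1,680.00 subject; 5.4% × £1,680.00 = £90.72
Medical Insurance Levy: 7.4% × £1,830.00 = £135.42
Total: £118.11 + £90.72 + £135.42 = £344.25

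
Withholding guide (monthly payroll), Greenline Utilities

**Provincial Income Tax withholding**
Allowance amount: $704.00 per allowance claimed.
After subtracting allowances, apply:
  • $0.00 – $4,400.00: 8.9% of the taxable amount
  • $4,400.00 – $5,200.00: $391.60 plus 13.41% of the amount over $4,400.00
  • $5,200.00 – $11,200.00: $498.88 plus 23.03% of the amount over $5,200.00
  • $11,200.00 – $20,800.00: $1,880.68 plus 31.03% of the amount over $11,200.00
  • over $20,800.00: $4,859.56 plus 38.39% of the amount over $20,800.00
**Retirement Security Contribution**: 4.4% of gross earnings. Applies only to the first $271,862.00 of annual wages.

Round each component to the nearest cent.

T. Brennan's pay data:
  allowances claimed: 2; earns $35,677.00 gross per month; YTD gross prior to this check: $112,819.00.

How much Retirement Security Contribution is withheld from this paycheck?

$1,569.79

Retirement Security Contribution: 4.4% × $35,677.00 = $1,569.79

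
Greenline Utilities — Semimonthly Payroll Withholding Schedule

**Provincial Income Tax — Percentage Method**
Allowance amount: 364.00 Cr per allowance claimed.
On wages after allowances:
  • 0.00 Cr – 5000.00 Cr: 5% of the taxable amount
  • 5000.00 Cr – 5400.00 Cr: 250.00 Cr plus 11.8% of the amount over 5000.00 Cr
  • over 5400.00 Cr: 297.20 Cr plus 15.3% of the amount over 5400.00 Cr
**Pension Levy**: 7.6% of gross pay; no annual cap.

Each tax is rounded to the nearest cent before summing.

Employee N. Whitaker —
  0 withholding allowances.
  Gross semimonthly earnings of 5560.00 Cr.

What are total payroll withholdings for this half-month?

744.24 Cr

Provincial Income Tax: taxable = 5560.00 Cr
  297.20 Cr + 15.3% × (5560.00 Cr − 5400.00 Cr) = 297.20 Cr + 15.3% × 160.00 Cr = 321.68 Cr
Pension Levy: 7.6% × 5560.00 Cr = 422.56 Cr
Total: 321.68 Cr + 422.56 Cr = 744.24 Cr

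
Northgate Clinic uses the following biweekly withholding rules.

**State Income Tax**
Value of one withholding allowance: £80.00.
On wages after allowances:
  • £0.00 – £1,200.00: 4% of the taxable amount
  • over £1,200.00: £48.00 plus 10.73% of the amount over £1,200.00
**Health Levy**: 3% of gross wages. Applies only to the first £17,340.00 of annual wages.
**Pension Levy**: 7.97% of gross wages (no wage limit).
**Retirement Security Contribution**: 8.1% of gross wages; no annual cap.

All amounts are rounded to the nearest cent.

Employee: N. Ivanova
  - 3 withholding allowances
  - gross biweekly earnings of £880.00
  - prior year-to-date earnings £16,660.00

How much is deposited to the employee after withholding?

£692.58

State Income Tax: taxable = £880.00 − 3×£80.00 = £640.00
  4% × £640.00 = £25.60
Health Levy: cap £17,340.00 − YTD £16,660.00 = £680.00 subject; 3% × £680.00 = £20.40
Pension Levy: 7.97% × £880.00 = £70.14
Retirement Security Contribution: 8.1% × £880.00 = £71.28
Total withheld: £25.60 + £20.40 + £70.14 + £71.28 = £187.42
Net pay: £880.00 − £187.42 = £692.58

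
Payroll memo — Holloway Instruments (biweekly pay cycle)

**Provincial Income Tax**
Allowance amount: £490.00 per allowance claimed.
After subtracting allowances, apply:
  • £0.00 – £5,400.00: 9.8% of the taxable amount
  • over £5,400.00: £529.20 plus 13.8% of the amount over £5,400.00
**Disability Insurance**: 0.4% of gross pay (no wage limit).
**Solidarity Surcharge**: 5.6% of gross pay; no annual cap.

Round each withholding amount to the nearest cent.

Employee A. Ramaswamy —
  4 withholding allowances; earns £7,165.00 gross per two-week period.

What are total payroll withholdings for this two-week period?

Provincial Income Tax: taxable = £7,165.00 − 4×£490.00 = £5,205.00
  9.8% × £5,205.00 = £510.09
Disability Insurance: 0.4% × £7,165.00 = £28.66
Solidarity Surcharge: 5.6% × £7,165.00 = £401.24
Total: £510.09 + £28.66 + £401.24 = £939.99

£939.99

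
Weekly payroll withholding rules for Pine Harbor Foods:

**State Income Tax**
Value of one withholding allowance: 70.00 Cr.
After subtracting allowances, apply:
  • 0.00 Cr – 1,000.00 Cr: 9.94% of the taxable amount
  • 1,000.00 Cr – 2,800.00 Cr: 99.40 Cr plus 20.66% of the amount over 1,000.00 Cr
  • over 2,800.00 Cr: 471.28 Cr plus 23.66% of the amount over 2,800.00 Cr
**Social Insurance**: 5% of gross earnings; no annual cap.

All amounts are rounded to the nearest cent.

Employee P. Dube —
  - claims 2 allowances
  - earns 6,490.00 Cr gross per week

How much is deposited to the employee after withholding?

State Income Tax: taxable = 6,490.00 Cr − 2×70.00 Cr = 6,350.00 Cr
  471.28 Cr + 23.66% × (6,350.00 Cr − 2,800.00 Cr) = 471.28 Cr + 23.66% × 3,550.00 Cr = 1,311.21 Cr
Social Insurance: 5% × 6,490.00 Cr = 324.50 Cr
Total withheld: 1,311.21 Cr + 324.50 Cr = 1,635.71 Cr
Net pay: 6,490.00 Cr − 1,635.71 Cr = 4,854.29 Cr

4,854.29 Cr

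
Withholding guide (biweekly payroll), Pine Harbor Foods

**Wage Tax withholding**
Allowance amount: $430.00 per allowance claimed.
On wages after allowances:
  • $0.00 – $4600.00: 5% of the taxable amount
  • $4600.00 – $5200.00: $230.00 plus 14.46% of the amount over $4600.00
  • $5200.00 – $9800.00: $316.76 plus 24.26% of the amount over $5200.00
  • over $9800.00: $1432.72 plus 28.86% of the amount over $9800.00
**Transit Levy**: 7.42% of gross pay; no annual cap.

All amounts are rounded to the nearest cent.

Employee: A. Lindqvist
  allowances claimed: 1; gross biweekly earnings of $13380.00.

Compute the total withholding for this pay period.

$3334.61

Wage Tax: taxable = $13380.00 − 1×$430.00 = $12950.00
  $1432.72 + 28.86% × ($12950.00 − $9800.00) = $1432.72 + 28.86% × $3150.00 = $2341.81
Transit Levy: 7.42% × $13380.00 = $992.80
Total: $2341.81 + $992.80 = $3334.61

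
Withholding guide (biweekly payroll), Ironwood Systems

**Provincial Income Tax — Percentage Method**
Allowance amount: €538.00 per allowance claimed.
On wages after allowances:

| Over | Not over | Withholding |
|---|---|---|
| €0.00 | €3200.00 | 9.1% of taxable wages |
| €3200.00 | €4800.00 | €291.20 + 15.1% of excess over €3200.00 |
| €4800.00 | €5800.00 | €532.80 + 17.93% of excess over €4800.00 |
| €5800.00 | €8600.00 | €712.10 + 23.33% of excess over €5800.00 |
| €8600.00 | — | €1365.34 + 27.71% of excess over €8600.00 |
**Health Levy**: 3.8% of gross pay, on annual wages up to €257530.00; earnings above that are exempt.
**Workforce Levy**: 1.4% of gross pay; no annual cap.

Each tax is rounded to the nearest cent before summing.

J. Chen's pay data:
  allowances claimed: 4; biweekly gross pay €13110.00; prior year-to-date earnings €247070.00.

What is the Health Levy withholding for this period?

Health Levy: cap €257530.00 − YTD €247070.00 = €10460.00 subject; 3.8% × €10460.00 = €397.48

€397.48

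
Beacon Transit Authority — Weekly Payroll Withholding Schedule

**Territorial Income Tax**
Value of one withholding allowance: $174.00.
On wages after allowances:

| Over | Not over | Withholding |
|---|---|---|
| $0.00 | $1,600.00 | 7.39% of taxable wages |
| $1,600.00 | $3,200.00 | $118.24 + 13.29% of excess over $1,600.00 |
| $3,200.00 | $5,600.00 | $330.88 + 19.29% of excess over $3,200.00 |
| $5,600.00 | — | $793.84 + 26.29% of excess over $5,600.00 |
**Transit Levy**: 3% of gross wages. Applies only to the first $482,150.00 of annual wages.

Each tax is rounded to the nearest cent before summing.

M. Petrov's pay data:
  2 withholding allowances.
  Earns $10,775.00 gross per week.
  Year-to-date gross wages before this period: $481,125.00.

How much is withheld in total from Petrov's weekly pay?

Territorial Income Tax: taxable = $10,775.00 − 2×$174.00 = $10,427.00
  $793.84 + 26.29% × ($10,427.00 − $5,600.00) = $793.84 + 26.29% × $4,827.00 = $2,062.86
Transit Levy: cap $482,150.00 − YTD $481,125.00 = $1,025.00 subject; 3% × $1,025.00 = $30.75
Total: $2,062.86 + $30.75 = $2,093.61

$2,093.61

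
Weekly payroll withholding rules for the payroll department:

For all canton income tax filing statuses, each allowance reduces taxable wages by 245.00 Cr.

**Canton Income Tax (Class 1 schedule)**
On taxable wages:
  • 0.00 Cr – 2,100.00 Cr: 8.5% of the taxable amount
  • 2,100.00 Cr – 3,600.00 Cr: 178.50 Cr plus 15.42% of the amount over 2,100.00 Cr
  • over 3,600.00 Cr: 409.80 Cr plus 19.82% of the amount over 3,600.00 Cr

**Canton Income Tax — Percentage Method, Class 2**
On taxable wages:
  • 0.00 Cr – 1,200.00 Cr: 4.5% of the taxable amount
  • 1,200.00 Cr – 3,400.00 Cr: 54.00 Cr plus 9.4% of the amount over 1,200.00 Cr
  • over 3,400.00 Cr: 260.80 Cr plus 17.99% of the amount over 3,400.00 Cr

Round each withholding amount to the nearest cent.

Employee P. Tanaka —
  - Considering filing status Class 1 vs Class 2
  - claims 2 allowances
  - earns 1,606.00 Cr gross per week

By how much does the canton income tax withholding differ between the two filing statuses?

44.64 Cr

Canton Income Tax (Class 1): taxable = 1,606.00 Cr − 2×245.00 Cr = 1,116.00 Cr
  8.5% × 1,116.00 Cr = 94.86 Cr
Canton Income Tax (Class 2): taxable = 1,606.00 Cr − 2×245.00 Cr = 1,116.00 Cr
  4.5% × 1,116.00 Cr = 50.22 Cr
Difference: |94.86 Cr − 50.22 Cr| = 44.64 Cr (higher under Class 1)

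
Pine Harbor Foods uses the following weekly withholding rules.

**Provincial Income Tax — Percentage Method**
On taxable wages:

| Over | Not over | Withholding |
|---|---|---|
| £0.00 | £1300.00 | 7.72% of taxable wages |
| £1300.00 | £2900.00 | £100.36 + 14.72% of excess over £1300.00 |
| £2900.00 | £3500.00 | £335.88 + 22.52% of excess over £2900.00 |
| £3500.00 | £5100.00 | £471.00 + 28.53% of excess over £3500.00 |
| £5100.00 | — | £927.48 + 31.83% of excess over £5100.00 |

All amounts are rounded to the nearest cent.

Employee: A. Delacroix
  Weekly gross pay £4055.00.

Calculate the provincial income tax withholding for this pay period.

£629.34

Provincial Income Tax: taxable = £4055.00
  £471.00 + 28.53% × (£4055.00 − £3500.00) = £471.00 + 28.53% × £555.00 = £629.34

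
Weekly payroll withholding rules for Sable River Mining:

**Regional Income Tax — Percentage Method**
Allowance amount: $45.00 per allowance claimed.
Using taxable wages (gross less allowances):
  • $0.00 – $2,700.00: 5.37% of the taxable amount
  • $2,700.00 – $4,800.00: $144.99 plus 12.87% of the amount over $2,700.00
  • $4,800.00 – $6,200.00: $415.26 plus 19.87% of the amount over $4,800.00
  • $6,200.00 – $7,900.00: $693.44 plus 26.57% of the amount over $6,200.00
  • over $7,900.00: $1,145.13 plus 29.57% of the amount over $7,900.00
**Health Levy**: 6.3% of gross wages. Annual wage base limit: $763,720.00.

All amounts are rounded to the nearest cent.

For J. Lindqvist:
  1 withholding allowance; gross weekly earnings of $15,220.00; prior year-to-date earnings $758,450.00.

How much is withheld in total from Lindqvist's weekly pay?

$3,628.36

Regional Income Tax: taxable = $15,220.00 − 1×$45.00 = $15,175.00
  $1,145.13 + 29.57% × ($15,175.00 − $7,900.00) = $1,145.13 + 29.57% × $7,275.00 = $3,296.35
Health Levy: cap $763,720.00 − YTD $758,450.00 = $5,270.00 subject; 6.3% × $5,270.00 = $332.01
Total: $3,296.35 + $332.01 = $3,628.36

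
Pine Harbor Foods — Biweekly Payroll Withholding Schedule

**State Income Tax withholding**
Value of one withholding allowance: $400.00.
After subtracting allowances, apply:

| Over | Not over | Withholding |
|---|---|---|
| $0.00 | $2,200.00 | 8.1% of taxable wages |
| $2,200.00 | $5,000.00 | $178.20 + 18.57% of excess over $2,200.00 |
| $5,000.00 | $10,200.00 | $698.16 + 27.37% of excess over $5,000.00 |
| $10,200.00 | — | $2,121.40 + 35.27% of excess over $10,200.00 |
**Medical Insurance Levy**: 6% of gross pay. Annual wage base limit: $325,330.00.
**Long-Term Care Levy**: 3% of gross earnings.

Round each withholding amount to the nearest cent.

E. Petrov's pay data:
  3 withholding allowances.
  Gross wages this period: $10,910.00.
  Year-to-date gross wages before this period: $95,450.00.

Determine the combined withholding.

$2,969.19

State Income Tax: taxable = $10,910.00 − 3×$400.00 = $9,710.00
  $698.16 + 27.37% × ($9,710.00 − $5,000.00) = $698.16 + 27.37% × $4,710.00 = $1,987.29
Medical Insurance Levy: 6% × $10,910.00 = $654.60
Long-Term Care Levy: 3% × $10,910.00 = $327.30
Total: $1,987.29 + $654.60 + $327.30 = $2,969.19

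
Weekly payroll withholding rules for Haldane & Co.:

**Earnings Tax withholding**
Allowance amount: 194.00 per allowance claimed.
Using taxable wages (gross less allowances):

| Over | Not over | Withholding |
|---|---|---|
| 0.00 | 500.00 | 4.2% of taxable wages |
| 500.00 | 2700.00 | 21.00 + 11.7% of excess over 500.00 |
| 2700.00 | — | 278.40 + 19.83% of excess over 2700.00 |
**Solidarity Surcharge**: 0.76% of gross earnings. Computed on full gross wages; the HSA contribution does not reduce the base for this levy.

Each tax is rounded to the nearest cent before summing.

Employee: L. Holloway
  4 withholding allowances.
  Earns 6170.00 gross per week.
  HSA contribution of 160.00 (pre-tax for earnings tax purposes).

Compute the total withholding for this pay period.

827.78

Earnings Tax: taxable = 6170.00 − 160.00 − 4×194.00 = 5234.00
  278.40 + 19.83% × (5234.00 − 2700.00) = 278.40 + 19.83% × 2534.00 = 780.89
Solidarity Surcharge: 0.76% × 6170.00 = 46.89
Total: 780.89 + 46.89 = 827.78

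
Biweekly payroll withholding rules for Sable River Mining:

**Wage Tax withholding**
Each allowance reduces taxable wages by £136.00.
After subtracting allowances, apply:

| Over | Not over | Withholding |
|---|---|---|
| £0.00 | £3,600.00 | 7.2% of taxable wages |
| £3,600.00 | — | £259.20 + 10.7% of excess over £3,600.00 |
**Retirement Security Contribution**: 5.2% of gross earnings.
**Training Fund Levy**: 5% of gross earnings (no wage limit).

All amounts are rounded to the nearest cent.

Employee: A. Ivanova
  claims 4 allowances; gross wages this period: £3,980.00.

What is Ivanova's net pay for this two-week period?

£3,326.65

Wage Tax: taxable = £3,980.00 − 4×£136.00 = £3,436.00
  7.2% × £3,436.00 = £247.39
Retirement Security Contribution: 5.2% × £3,980.00 = £206.96
Training Fund Levy: 5% × £3,980.00 = £199.00
Total withheld: £247.39 + £206.96 + £199.00 = £653.35
Net pay: £3,980.00 − £653.35 = £3,326.65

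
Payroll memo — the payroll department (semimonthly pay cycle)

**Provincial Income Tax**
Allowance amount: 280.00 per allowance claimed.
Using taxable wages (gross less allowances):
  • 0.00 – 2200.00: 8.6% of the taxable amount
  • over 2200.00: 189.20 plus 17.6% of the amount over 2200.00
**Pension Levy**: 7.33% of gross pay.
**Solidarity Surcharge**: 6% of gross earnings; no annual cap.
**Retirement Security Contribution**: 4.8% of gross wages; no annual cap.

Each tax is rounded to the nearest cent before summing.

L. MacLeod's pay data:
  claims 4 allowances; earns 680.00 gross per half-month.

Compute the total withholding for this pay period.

123.28

Provincial Income Tax: taxable = 680.00 − 4×280.00 = -440.00
  Taxable ≤ 0 → 0.00
Pension Levy: 7.33% × 680.00 = 49.84
Solidarity Surcharge: 6% × 680.00 = 40.80
Retirement Security Contribution: 4.8% × 680.00 = 32.64
Total: 0.00 + 49.84 + 40.80 + 32.64 = 123.28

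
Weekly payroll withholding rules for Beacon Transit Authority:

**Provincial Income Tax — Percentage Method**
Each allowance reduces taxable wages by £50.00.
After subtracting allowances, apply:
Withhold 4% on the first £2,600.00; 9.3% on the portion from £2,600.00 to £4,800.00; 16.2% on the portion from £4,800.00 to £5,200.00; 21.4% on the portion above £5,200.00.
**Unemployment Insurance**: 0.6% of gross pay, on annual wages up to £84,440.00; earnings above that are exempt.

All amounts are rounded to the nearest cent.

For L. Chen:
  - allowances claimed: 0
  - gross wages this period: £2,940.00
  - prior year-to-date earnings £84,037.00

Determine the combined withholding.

£138.04

Provincial Income Tax: taxable = £2,940.00
  £104.00 + 9.3% × (£2,940.00 − £2,600.00) = £104.00 + 9.3% × £340.00 = £135.62
Unemployment Insurance: cap £84,440.00 − YTD £84,037.00 = £403.00 subject; 0.6% × £403.00 = £2.42
Total: £135.62 + £2.42 = £138.04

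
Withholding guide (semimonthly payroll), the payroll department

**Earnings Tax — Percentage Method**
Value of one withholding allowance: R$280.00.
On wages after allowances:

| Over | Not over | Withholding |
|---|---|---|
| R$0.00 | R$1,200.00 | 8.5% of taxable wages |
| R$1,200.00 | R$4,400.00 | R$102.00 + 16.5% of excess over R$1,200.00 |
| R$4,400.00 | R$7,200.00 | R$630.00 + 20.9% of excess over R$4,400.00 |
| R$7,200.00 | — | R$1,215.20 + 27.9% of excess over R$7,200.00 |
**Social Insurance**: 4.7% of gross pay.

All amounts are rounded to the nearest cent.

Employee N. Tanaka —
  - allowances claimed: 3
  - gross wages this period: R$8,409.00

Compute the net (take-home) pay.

Earnings Tax: taxable = R$8,409.00 − 3×R$280.00 = R$7,569.00
  R$1,215.20 + 27.9% × (R$7,569.00 − R$7,200.00) = R$1,215.20 + 27.9% × R$369.00 = R$1,318.15
Social Insurance: 4.7% × R$8,409.00 = R$395.22
Total withheld: R$1,318.15 + R$395.22 = R$1,713.37
Net pay: R$8,409.00 − R$1,713.37 = R$6,695.63

R$6,695.63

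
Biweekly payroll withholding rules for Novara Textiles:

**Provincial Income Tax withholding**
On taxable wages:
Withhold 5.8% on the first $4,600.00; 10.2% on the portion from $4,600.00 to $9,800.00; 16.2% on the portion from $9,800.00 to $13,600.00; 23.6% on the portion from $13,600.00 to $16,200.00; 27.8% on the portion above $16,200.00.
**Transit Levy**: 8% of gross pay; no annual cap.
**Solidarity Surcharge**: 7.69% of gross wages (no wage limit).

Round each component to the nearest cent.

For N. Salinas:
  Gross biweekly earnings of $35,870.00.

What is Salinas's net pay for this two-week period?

$22,747.34

Provincial Income Tax: taxable = $35,870.00
  $2,026.40 + 27.8% × ($35,870.00 − $16,200.00) = $2,026.40 + 27.8% × $19,670.00 = $7,494.66
Transit Levy: 8% × $35,870.00 = $2,869.60
Solidarity Surcharge: 7.69% × $35,870.00 = $2,758.40
Total withheld: $7,494.66 + $2,869.60 + $2,758.40 = $13,122.66
Net pay: $35,870.00 − $13,122.66 = $22,747.34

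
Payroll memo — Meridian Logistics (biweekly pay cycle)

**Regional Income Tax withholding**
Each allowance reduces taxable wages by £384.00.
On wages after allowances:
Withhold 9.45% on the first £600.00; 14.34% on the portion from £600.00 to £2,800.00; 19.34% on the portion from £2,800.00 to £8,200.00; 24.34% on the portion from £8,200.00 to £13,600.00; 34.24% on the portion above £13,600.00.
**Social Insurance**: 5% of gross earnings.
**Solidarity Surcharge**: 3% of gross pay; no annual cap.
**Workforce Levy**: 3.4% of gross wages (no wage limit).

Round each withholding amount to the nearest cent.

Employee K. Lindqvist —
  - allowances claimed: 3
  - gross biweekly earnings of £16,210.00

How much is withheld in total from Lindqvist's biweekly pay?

£5,078.06

Regional Income Tax: taxable = £16,210.00 − 3×£384.00 = £15,058.00
  £2,730.90 + 34.24% × (£15,058.00 − £13,600.00) = £2,730.90 + 34.24% × £1,458.00 = £3,230.12
Social Insurance: 5% × £16,210.00 = £810.50
Solidarity Surcharge: 3% × £16,210.00 = £486.30
Workforce Levy: 3.4% × £16,210.00 = £551.14
Total: £3,230.12 + £810.50 + £486.30 + £551.14 = £5,078.06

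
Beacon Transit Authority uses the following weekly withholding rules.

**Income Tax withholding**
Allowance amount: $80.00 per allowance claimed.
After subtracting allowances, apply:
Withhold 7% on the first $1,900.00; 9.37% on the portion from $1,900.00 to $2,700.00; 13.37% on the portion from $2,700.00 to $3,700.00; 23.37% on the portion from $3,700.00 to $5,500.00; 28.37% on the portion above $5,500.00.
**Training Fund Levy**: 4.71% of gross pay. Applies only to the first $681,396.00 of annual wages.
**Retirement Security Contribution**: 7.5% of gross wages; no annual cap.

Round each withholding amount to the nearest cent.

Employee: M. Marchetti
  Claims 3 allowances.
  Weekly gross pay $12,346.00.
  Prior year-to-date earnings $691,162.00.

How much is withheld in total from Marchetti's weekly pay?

$3,562.39

Income Tax: taxable = $12,346.00 − 3×$80.00 = $12,106.00
  $762.32 + 28.37% × ($12,106.00 − $5,500.00) = $762.32 + 28.37% × $6,606.00 = $2,636.44
Training Fund Levy: YTD $691,162.00 ≥ cap $681,396.00 → $0.00
Retirement Security Contribution: 7.5% × $12,346.00 = $925.95
Total: $2,636.44 + $0.00 + $925.95 = $3,562.39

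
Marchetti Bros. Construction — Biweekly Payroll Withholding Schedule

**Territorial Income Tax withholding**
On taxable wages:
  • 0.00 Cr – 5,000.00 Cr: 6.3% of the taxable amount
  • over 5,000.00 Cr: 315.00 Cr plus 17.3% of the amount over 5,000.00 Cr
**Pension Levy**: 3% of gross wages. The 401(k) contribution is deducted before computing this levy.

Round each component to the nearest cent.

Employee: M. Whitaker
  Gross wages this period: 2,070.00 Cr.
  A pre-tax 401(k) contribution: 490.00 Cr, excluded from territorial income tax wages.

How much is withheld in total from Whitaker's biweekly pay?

Territorial Income Tax: taxable = 2,070.00 Cr − 490.00 Cr = 1,580.00 Cr
  6.3% × 1,580.00 Cr = 99.54 Cr
Pension Levy: 3% × 1,580.00 Cr = 47.40 Cr
Total: 99.54 Cr + 47.40 Cr = 146.94 Cr

146.94 Cr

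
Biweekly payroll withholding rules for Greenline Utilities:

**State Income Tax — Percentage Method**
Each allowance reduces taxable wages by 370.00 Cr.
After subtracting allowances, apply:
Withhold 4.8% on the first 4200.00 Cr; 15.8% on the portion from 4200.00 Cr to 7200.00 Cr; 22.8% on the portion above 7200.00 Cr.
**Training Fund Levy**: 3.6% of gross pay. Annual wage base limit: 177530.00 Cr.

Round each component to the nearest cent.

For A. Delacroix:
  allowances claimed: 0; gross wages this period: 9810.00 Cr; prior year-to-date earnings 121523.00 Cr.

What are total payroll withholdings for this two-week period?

1623.84 Cr

State Income Tax: taxable = 9810.00 Cr
  675.60 Cr + 22.8% × (9810.00 Cr − 7200.00 Cr) = 675.60 Cr + 22.8% × 2610.00 Cr = 1270.68 Cr
Training Fund Levy: 3.6% × 9810.00 Cr = 353.16 Cr
Total: 1270.68 Cr + 353.16 Cr = 1623.84 Cr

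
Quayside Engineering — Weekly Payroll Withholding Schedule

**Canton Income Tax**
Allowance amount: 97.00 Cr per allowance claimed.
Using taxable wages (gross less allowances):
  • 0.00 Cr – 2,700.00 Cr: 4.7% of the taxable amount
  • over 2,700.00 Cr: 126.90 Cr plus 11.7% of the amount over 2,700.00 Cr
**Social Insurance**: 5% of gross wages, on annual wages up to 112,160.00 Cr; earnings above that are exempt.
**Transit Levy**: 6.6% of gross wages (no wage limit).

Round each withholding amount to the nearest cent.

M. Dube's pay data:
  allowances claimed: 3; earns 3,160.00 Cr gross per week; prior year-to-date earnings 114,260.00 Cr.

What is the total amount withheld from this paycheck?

Canton Income Tax: taxable = 3,160.00 Cr − 3×97.00 Cr = 2,869.00 Cr
  126.90 Cr + 11.7% × (2,869.00 Cr − 2,700.00 Cr) = 126.90 Cr + 11.7% × 169.00 Cr = 146.67 Cr
Social Insurance: YTD 114,260.00 Cr ≥ cap 112,160.00 Cr → 0.00 Cr
Transit Levy: 6.6% × 3,160.00 Cr = 208.56 Cr
Total: 146.67 Cr + 0.00 Cr + 208.56 Cr = 355.23 Cr

355.23 Cr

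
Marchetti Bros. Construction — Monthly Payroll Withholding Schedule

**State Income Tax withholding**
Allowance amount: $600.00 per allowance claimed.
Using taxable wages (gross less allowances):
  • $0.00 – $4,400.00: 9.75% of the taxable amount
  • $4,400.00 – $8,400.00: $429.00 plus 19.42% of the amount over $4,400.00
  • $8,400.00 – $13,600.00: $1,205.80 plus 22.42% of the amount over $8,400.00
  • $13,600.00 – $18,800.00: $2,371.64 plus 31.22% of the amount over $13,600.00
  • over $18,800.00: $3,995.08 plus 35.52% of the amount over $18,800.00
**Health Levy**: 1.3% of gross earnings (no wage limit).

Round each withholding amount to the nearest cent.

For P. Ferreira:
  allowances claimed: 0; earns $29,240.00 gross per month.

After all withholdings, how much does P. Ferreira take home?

State Income Tax: taxable = $29,240.00
  $3,995.08 + 35.52% × ($29,240.00 − $18,800.00) = $3,995.08 + 35.52% × $10,440.00 = $7,703.37
Health Levy: 1.3% × $29,240.00 = $380.12
Total withheld: $7,703.37 + $380.12 = $8,083.49
Net pay: $29,240.00 − $8,083.49 = $21,156.51

$21,156.51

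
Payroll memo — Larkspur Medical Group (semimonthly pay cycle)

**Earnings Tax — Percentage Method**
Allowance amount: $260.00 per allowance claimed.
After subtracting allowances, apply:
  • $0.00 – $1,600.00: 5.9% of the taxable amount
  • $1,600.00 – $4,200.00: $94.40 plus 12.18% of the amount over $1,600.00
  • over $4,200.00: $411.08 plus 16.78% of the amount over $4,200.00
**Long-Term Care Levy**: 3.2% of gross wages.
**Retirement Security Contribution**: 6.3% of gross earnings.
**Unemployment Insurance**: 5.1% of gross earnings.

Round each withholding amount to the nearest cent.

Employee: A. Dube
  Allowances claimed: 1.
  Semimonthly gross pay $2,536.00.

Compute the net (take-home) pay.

Earnings Tax: taxable = $2,536.00 − 1×$260.00 = $2,276.00
  $94.40 + 12.18% × ($2,276.00 − $1,600.00) = $94.40 + 12.18% × $676.00 = $176.74
Long-Term Care Levy: 3.2% × $2,536.00 = $81.15
Retirement Security Contribution: 6.3% × $2,536.00 = $159.77
Unemployment Insurance: 5.1% × $2,536.00 = $129.34
Total withheld: $176.74 + $81.15 + $159.77 + $129.34 = $547.00
Net pay: $2,536.00 − $547.00 = $1,989.00

$1,989.00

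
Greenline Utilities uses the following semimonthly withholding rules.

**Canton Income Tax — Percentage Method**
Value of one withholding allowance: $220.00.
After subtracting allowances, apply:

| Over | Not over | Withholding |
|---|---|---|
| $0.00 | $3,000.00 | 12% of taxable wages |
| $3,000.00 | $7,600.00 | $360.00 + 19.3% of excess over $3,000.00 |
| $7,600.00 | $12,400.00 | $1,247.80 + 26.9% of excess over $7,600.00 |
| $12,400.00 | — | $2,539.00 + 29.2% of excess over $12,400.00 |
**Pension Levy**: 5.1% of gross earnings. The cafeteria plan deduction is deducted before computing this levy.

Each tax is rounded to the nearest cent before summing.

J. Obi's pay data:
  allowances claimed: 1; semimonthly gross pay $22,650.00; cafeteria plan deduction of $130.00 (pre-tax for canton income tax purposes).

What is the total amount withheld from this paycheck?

$6,578.32

Canton Income Tax: taxable = $22,650.00 − $130.00 − 1×$220.00 = $22,300.00
  $2,539.00 + 29.2% × ($22,300.00 − $12,400.00) = $2,539.00 + 29.2% × $9,900.00 = $5,429.80
Pension Levy: 5.1% × $22,520.00 = $1,148.52
Total: $5,429.80 + $1,148.52 = $6,578.32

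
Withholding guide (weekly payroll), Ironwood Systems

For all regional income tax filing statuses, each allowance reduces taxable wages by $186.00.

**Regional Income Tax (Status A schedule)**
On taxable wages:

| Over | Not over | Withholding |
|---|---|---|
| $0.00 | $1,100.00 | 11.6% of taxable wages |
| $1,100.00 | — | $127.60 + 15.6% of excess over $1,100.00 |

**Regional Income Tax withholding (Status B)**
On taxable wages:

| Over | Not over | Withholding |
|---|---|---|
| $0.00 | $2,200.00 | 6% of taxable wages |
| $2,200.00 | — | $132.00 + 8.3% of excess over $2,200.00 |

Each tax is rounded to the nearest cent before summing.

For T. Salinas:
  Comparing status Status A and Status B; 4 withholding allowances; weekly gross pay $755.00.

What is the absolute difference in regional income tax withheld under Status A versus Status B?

Regional Income Tax (Status A): taxable = $755.00 − 4×$186.00 = $11.00
  11.6% × $11.00 = $1.28
Regional Income Tax (Status B): taxable = $755.00 − 4×$186.00 = $11.00
  6% × $11.00 = $0.66
Difference: |$1.28 − $0.66| = $0.62 (higher under Status A)

$0.62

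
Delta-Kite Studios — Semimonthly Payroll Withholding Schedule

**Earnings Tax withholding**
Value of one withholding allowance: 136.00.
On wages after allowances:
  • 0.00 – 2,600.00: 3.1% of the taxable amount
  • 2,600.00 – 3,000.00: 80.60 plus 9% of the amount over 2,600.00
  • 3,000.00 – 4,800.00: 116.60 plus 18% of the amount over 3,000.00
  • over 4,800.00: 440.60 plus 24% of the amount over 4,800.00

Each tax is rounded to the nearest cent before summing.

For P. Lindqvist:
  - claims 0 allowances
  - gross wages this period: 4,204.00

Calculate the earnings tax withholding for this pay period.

Earnings Tax: taxable = 4,204.00
  116.60 + 18% × (4,204.00 − 3,000.00) = 116.60 + 18% × 1,204.00 = 333.32

333.32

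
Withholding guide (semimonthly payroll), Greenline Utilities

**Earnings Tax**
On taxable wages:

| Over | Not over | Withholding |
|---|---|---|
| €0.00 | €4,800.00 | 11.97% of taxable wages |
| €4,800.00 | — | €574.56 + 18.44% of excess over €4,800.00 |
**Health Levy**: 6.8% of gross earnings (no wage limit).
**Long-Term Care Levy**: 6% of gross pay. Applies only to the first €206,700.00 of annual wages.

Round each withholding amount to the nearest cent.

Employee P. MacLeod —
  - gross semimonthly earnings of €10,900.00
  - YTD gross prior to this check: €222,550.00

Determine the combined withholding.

Earnings Tax: taxable = €10,900.00
  €574.56 + 18.44% × (€10,900.00 − €4,800.00) = €574.56 + 18.44% × €6,100.00 = €1,699.40
Health Levy: 6.8% × €10,900.00 = €741.20
Long-Term Care Levy: YTD €222,550.00 ≥ cap €206,700.00 → €0.00
Total: €1,699.40 + €741.20 + €0.00 = €2,440.60

€2,440.60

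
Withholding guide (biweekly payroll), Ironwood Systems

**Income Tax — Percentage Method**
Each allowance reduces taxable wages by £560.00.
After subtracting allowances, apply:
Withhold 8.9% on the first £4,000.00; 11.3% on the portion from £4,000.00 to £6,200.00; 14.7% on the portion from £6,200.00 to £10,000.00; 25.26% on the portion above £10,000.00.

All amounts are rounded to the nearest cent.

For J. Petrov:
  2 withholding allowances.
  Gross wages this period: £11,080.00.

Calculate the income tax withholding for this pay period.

£1,157.32

Income Tax: taxable = £11,080.00 − 2×£560.00 = £9,960.00
  £604.60 + 14.7% × (£9,960.00 − £6,200.00) = £604.60 + 14.7% × £3,760.00 = £1,157.32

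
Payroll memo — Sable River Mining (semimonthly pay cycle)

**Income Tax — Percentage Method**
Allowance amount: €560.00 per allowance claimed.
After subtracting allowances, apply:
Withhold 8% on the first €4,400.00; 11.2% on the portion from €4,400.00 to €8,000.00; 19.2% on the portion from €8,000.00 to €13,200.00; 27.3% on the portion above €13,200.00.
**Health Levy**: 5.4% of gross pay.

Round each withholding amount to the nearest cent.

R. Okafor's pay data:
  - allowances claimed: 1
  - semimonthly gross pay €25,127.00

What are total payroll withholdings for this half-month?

Income Tax: taxable = €25,127.00 − 1×€560.00 = €24,567.00
  €1,753.60 + 27.3% × (€24,567.00 − €13,200.00) = €1,753.60 + 27.3% × €11,367.00 = €4,856.79
Health Levy: 5.4% × €25,127.00 = €1,356.86
Total: €4,856.79 + €1,356.86 = €6,213.65

€6,213.65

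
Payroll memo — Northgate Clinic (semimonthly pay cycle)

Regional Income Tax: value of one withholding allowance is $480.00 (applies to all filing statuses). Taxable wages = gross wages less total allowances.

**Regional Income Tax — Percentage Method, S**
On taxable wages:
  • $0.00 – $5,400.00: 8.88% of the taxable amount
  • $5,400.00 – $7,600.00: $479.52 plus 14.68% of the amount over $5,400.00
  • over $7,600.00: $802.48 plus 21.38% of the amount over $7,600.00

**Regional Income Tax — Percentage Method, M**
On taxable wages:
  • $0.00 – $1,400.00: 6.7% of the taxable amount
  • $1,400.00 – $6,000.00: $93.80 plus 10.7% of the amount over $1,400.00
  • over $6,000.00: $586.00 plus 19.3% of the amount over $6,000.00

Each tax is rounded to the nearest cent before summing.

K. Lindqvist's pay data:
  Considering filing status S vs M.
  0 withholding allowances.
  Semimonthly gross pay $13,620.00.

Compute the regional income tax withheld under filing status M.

Regional Income Tax (M): taxable = $13,620.00
  $586.00 + 19.3% × ($13,620.00 − $6,000.00) = $586.00 + 19.3% × $7,620.00 = $2,056.66

$2,056.66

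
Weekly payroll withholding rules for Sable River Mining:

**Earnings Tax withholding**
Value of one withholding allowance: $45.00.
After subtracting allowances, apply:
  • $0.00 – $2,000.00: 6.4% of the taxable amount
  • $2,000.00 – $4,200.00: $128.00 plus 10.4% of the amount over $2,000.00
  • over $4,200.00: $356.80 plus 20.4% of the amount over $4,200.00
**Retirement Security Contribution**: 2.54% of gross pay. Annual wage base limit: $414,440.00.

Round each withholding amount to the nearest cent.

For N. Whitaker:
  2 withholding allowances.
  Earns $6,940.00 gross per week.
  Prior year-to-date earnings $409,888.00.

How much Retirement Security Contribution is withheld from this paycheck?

$115.62

Retirement Security Contribution: cap $414,440.00 − YTD $409,888.00 = $4,552.00 subject; 2.54% × $4,552.00 = $115.62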